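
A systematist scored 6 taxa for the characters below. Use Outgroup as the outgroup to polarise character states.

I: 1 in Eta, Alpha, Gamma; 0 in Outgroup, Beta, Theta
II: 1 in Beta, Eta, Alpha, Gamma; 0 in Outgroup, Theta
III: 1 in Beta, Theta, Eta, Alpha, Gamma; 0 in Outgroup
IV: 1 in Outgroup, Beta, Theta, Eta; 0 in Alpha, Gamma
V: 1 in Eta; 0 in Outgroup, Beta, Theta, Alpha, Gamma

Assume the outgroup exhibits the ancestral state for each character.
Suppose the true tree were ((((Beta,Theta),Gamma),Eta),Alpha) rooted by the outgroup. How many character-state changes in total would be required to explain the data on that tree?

8

Map each character onto ((((Beta,Theta),Gamma),Eta),Alpha) (rooted by Outgroup) and count the minimum state changes it requires (Fitch parsimony):
I: 2; II: 2; III: 1; IV: 2; V: 1.
Total tree length = 8.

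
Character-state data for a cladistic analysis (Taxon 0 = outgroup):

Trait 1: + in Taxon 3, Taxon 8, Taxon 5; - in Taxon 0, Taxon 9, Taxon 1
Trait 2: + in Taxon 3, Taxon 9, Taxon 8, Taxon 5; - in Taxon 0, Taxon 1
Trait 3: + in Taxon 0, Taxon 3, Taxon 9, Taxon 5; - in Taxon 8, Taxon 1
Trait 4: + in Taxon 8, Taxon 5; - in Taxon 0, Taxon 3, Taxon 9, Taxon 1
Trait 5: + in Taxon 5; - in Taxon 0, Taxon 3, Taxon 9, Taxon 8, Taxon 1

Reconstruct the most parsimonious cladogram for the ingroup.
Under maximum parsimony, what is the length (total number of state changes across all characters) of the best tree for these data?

Character polarity is set by the outgroup: the derived state is whichever differs from the outgroup's state, so for Trait 3 the derived state is '-', and for the remaining characters it is '+'.
Trait 1 (derived state '+') is shared by Taxon 3, Taxon 5, and Taxon 8 — a synapomorphy uniting that clade.
Trait 2: derived state '+' in Taxon 3, Taxon 5, Taxon 8, and Taxon 9 only — synapomorphy for {Taxon 3, Taxon 5, Taxon 8, Taxon 9}.
Trait 3 (state '-') occurs in Taxon 1 and Taxon 8 but conflicts with the nesting implied by the other characters — most parsimoniously interpreted as homoplasy.
Only Taxon 5 and Taxon 8 show the derived state '+' for Trait 4, supporting them as a clade.
Trait 5: derived state '+' in Taxon 5 only — an autapomorphy, so it tells us nothing about relationships among taxa.
Most parsimonious ingroup topology: (((Taxon 3,(Taxon 8,Taxon 5)),Taxon 9),Taxon 1).
Changes per character on this tree: Trait 1: 1; Trait 2: 1; Trait 3: 2; Trait 4: 1; Trait 5: 1.
Total = 6.

6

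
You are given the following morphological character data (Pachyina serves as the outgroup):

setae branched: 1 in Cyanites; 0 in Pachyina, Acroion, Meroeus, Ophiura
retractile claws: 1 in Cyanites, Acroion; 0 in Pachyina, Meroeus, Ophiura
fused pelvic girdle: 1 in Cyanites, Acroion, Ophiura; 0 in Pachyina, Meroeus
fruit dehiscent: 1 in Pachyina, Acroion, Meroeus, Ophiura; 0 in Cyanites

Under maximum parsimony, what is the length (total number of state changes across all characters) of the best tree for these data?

Character polarity is set by the outgroup: the derived state is whichever differs from the outgroup's state, so for fruit dehiscent the derived state is '0', and for the remaining characters it is '1'.
setae branched: derived state '1' in Cyanites only — an autapomorphy, so it tells us nothing about relationships among taxa.
Only Acroion and Cyanites show the derived state '1' for retractile claws, supporting them as a clade.
fused pelvic girdle: derived state '1' in Acroion, Cyanites, and Ophiura only — synapomorphy for {Acroion, Cyanites, Ophiura}.
fruit dehiscent (derived state '0') is unique to Cyanites (autapomorphy; uninformative for grouping).
Most parsimonious ingroup topology: (((Cyanites,Acroion),Ophiura),Meroeus).
Changes per character on this tree: setae branched: 1; retractile claws: 1; fused pelvic girdle: 1; fruit dehiscent: 1.
Total = 4.

4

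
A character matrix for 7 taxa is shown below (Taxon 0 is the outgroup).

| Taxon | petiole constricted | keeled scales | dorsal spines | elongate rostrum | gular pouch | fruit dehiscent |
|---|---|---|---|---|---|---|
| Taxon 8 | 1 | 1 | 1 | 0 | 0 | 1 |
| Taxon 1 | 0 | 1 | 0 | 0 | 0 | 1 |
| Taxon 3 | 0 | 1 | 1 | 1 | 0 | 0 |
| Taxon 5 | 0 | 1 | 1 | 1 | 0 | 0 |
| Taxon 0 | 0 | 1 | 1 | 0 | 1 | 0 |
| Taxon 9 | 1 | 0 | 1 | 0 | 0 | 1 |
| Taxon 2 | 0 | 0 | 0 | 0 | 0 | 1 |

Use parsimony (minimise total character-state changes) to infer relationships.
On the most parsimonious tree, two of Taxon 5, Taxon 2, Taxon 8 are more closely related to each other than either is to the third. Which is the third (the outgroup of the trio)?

Character polarity is set by the outgroup: the derived state is whichever differs from the outgroup's state, so for keeled scales, dorsal spines, gular pouch the derived state is '0', and for the remaining characters it is '1'.
petiole constricted: derived state '1' in Taxon 8 and Taxon 9 only — synapomorphy for {Taxon 8, Taxon 9}.
keeled scales (state '0') occurs in Taxon 2 and Taxon 9 but conflicts with the nesting implied by the other characters — most parsimoniously interpreted as homoplasy.
Only Taxon 1 and Taxon 2 show the derived state '0' for dorsal spines, supporting them as a clade.
elongate rostrum (derived state '1') is shared by Taxon 3 and Taxon 5 — a synapomorphy uniting that clade.
gular pouch (derived state '0') is shared by all ingroup taxa — unites the whole ingroup.
Only Taxon 1, Taxon 2, Taxon 8, and Taxon 9 show the derived state '1' for fruit dehiscent, supporting them as a clade.
Most parsimonious ingroup topology: (((Taxon 8,Taxon 9),(Taxon 1,Taxon 2)),(Taxon 5,Taxon 3)).
Taxon 2 and Taxon 8 share a more recent common ancestor with each other than either does with Taxon 5, so Taxon 5 is the least closely related of the three.

Taxon 5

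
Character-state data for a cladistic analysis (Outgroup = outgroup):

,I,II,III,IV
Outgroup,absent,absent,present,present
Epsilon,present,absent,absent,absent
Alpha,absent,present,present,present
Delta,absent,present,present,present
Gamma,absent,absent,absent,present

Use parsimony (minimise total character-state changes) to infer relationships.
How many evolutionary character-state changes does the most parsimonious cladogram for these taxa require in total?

Character polarity is set by the outgroup: the derived state is whichever differs from the outgroup's state, so for III, IV the derived state is 'absent', and for the remaining characters it is 'present'.
I: derived state 'present' in Epsilon only — an autapomorphy, so it tells us nothing about relationships among taxa.
II (derived state 'present') is shared by Alpha and Delta — a synapomorphy uniting that clade.
Only Epsilon and Gamma show the derived state 'absent' for III, supporting them as a clade.
IV: derived state 'absent' in Epsilon only — an autapomorphy, so it tells us nothing about relationships among taxa.
Most parsimonious ingroup topology: ((Epsilon,Gamma),(Alpha,Delta)).
Changes per character on this tree: I: 1; II: 1; III: 1; IV: 1.
Total = 4.

4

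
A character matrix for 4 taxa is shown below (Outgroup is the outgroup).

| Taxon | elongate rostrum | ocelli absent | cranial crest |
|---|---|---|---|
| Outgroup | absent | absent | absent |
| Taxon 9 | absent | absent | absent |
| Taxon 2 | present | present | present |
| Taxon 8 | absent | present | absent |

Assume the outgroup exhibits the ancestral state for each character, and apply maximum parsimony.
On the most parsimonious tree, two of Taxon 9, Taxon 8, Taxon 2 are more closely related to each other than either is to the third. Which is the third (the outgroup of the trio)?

The outgroup has state 'absent' for every character, so 'present' is the derived state throughout.
elongate rostrum (derived state 'present') is unique to Taxon 2 (autapomorphy; uninformative for grouping).
ocelli absent: derived state 'present' in Taxon 2 and Taxon 8 only — synapomorphy for {Taxon 2, Taxon 8}.
cranial crest: derived state 'present' in Taxon 2 only — an autapomorphy, so it tells us nothing about relationships among taxa.
Most parsimonious ingroup topology: (Taxon 9,(Taxon 2,Taxon 8)).
Taxon 8 and Taxon 2 share a more recent common ancestor with each other than either does with Taxon 9, so Taxon 9 is the least closely related of the three.

Taxon 9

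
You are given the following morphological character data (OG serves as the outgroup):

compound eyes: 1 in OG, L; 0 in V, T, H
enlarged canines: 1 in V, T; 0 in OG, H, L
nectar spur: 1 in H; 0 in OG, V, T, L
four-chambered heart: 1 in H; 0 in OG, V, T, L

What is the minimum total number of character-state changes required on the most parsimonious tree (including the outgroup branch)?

4

Character polarity is set by the outgroup: the derived state is whichever differs from the outgroup's state, so for compound eyes the derived state is '0', and for the remaining characters it is '1'.
compound eyes: derived state '0' in H, T, and V only — synapomorphy for {H, T, V}.
Only T and V show the derived state '1' for enlarged canines, supporting them as a clade.
nectar spur (derived state '1') is unique to H (autapomorphy; uninformative for grouping).
four-chambered heart (derived state '1') is unique to H (autapomorphy; uninformative for grouping).
Most parsimonious ingroup topology: (((V,T),H),L).
Changes per character on this tree: compound eyes: 1; enlarged canines: 1; nectar spur: 1; four-chambered heart: 1.
Total = 4.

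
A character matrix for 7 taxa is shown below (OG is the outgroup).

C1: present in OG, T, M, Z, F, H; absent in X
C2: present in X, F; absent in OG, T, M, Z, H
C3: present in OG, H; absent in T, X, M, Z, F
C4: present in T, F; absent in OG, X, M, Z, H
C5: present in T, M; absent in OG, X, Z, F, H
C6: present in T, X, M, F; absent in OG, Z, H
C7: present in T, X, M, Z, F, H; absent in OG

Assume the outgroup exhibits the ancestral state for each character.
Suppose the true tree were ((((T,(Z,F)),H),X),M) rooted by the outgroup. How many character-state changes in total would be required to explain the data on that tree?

13

Map each character onto ((((T,(Z,F)),H),X),M) (rooted by OG) and count the minimum state changes it requires (Fitch parsimony):
C1: 1; C2: 2; C3: 2; C4: 2; C5: 2; C6: 3; C7: 1.
Total tree length = 13.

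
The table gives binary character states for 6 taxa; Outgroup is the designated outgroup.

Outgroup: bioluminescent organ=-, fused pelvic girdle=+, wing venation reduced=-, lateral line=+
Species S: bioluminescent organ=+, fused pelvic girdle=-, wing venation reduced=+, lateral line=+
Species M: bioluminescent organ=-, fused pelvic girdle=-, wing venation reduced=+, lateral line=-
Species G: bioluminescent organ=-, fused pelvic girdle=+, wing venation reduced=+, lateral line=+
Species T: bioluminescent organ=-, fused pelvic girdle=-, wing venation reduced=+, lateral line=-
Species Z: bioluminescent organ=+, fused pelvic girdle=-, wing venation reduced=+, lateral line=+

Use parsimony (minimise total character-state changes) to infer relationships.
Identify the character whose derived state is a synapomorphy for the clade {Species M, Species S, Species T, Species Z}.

fused pelvic girdle

Character polarity is set by the outgroup: the derived state is whichever differs from the outgroup's state, so for fused pelvic girdle, lateral line the derived state is '-', and for the remaining characters it is '+'.
Only Species S and Species Z show the derived state '+' for bioluminescent organ, supporting them as a clade.
Only Species M, Species S, Species T, and Species Z show the derived state '-' for fused pelvic girdle, supporting them as a clade.
wing venation reduced (derived state '+') is shared by all ingroup taxa — unites the whole ingroup.
lateral line: derived state '-' in Species M and Species T only — synapomorphy for {Species M, Species T}.
Most parsimonious ingroup topology: (((Species S,Species Z),(Species M,Species T)),Species G).
The clade {Species M, Species S, Species T, Species Z} is supported by fused pelvic girdle: its derived state '-' occurs in exactly those taxa and in no other taxon (including the outgroup).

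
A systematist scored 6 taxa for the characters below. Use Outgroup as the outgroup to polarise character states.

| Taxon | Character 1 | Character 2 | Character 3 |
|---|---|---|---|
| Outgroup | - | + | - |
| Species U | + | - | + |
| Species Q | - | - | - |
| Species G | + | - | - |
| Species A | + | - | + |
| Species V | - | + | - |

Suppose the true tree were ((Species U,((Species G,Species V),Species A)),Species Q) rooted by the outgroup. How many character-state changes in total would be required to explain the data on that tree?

Map each character onto ((Species U,((Species G,Species V),Species A)),Species Q) (rooted by Outgroup) and count the minimum state changes it requires (Fitch parsimony):
Character 1: 2; Character 2: 2; Character 3: 2.
Total tree length = 6.

6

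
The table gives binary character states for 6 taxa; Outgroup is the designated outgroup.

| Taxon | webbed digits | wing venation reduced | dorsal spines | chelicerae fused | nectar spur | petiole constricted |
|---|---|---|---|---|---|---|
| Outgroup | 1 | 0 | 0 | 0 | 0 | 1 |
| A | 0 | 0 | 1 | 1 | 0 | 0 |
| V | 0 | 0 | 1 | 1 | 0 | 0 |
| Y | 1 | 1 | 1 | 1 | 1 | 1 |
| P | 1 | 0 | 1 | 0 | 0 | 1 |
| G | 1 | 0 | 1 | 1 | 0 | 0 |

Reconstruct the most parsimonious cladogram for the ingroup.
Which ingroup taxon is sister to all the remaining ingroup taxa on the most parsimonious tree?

Character polarity is set by the outgroup: the derived state is whichever differs from the outgroup's state, so for webbed digits, petiole constricted the derived state is '0', and for the remaining characters it is '1'.
Only A and V show the derived state '0' for webbed digits, supporting them as a clade.
wing venation reduced: derived state '1' in Y only — an autapomorphy, so it tells us nothing about relationships among taxa.
All ingroup taxa share the derived state '1' for dorsal spines; it defines the ingroup but does not resolve relationships within it.
chelicerae fused (derived state '1') is shared by A, G, V, and Y — a synapomorphy uniting that clade.
nectar spur (derived state '1') is unique to Y (autapomorphy; uninformative for grouping).
petiole constricted: derived state '0' in A, G, and V only — synapomorphy for {A, G, V}.
Most parsimonious ingroup topology: ((((A,V),G),Y),P).
P is sister to the clade containing all other ingroup taxa, so it is the earliest-diverging (most basal) ingroup lineage.

P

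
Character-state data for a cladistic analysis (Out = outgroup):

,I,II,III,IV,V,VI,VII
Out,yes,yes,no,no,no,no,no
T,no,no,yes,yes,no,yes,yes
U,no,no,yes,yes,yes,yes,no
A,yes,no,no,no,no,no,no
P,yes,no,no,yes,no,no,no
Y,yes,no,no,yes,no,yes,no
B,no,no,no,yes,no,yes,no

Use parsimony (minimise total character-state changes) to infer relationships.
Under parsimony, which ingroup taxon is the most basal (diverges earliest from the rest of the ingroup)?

A

Character polarity is set by the outgroup: the derived state is whichever differs from the outgroup's state, so for I, II the derived state is 'no', and for the remaining characters it is 'yes'.
I (derived state 'no') is shared by B, T, and U — a synapomorphy uniting that clade.
II (derived state 'no') is shared by all ingroup taxa — unites the whole ingroup.
Only T and U show the derived state 'yes' for III, supporting them as a clade.
IV (derived state 'yes') is shared by B, P, T, U, and Y — a synapomorphy uniting that clade.
V (derived state 'yes') is unique to U (autapomorphy; uninformative for grouping).
VI (derived state 'yes') is shared by B, T, U, and Y — a synapomorphy uniting that clade.
VII (derived state 'yes') is unique to T (autapomorphy; uninformative for grouping).
Most parsimonious ingroup topology: (((((T,U),B),Y),P),A).
A is sister to the clade containing all other ingroup taxa, so it is the earliest-diverging (most basal) ingroup lineage.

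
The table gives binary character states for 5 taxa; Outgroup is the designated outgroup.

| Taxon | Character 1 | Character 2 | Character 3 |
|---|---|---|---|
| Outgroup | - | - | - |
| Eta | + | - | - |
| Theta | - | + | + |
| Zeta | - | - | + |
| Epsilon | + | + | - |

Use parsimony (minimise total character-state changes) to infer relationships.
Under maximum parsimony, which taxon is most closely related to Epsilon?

Eta

The outgroup has state '-' for every character, so '+' is the derived state throughout.
Character 1 (derived state '+') is shared by Epsilon and Eta — a synapomorphy uniting that clade.
Character 2 groups Epsilon and Theta, which is incompatible with the clades supported by the remaining characters; treating it as convergent (homoplasy) costs fewer steps than any alternative tree.
Character 3 (derived state '+') is shared by Theta and Zeta — a synapomorphy uniting that clade.
Most parsimonious ingroup topology: ((Eta,Epsilon),(Theta,Zeta)).
Epsilon and Eta form a cherry on this tree, so they are sister taxa.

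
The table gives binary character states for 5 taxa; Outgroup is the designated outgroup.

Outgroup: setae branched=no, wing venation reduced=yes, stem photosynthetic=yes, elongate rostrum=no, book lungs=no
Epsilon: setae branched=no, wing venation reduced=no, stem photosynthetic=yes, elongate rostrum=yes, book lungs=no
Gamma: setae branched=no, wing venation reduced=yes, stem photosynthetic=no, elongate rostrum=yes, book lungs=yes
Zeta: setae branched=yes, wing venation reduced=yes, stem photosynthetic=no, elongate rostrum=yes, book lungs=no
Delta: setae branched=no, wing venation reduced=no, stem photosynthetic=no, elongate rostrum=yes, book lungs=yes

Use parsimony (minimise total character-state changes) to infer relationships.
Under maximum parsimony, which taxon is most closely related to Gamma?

Delta

Character polarity is set by the outgroup: the derived state is whichever differs from the outgroup's state, so for wing venation reduced, stem photosynthetic the derived state is 'no', and for the remaining characters it is 'yes'.
setae branched (derived state 'yes') is unique to Zeta (autapomorphy; uninformative for grouping).
wing venation reduced groups Delta and Epsilon, which is incompatible with the clades supported by the remaining characters; treating it as convergent (homoplasy) costs fewer steps than any alternative tree.
Only Delta, Gamma, and Zeta show the derived state 'no' for stem photosynthetic, supporting them as a clade.
elongate rostrum (derived state 'yes') is shared by all ingroup taxa — unites the whole ingroup.
book lungs (derived state 'yes') is shared by Delta and Gamma — a synapomorphy uniting that clade.
Most parsimonious ingroup topology: (Epsilon,((Gamma,Delta),Zeta)).
Gamma and Delta form a cherry on this tree, so they are sister taxa.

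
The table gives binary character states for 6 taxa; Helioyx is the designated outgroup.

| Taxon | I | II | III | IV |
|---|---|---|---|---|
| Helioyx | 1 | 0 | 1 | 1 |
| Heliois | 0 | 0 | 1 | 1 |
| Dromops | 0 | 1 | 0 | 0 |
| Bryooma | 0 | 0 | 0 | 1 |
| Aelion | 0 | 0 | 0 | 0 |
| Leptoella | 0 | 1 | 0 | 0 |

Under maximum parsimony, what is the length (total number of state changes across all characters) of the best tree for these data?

Character polarity is set by the outgroup: the derived state is whichever differs from the outgroup's state, so for I, III, IV the derived state is '0', and for the remaining characters it is '1'.
I (derived state '0') is shared by all ingroup taxa — unites the whole ingroup.
II (derived state '1') is shared by Dromops and Leptoella — a synapomorphy uniting that clade.
III: derived state '0' in Aelion, Bryooma, Dromops, and Leptoella only — synapomorphy for {Aelion, Bryooma, Dromops, Leptoella}.
Only Aelion, Dromops, and Leptoella show the derived state '0' for IV, supporting them as a clade.
Most parsimonious ingroup topology: (Heliois,(((Dromops,Leptoella),Aelion),Bryooma)).
Changes per character on this tree: I: 1; II: 1; III: 1; IV: 1.
Total = 4.

4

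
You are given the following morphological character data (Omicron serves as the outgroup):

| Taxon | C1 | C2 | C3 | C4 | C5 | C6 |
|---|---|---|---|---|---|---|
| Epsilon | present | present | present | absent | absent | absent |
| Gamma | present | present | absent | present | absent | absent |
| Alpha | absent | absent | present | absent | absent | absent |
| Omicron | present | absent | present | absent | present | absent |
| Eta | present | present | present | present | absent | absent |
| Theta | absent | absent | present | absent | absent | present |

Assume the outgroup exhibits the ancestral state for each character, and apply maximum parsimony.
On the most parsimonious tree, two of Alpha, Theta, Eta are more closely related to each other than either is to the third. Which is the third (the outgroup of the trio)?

Eta

Character polarity is set by the outgroup: the derived state is whichever differs from the outgroup's state, so for C1, C3, C5 the derived state is 'absent', and for the remaining characters it is 'present'.
C1: derived state 'absent' in Alpha and Theta only — synapomorphy for {Alpha, Theta}.
C2: derived state 'present' in Epsilon, Eta, and Gamma only — synapomorphy for {Epsilon, Eta, Gamma}.
C3 (derived state 'absent') is unique to Gamma (autapomorphy; uninformative for grouping).
C4 (derived state 'present') is shared by Eta and Gamma — a synapomorphy uniting that clade.
C5 (derived state 'absent') is shared by all ingroup taxa — unites the whole ingroup.
C6 (derived state 'present') is unique to Theta (autapomorphy; uninformative for grouping).
Most parsimonious ingroup topology: (((Gamma,Eta),Epsilon),(Theta,Alpha)).
Theta and Alpha share a more recent common ancestor with each other than either does with Eta, so Eta is the least closely related of the three.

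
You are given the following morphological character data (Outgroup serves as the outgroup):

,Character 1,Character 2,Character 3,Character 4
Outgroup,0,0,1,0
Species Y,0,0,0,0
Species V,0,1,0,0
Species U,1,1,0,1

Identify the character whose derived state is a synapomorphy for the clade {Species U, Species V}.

Character polarity is set by the outgroup: the derived state is whichever differs from the outgroup's state, so for Character 3 the derived state is '0', and for the remaining characters it is '1'.
Character 1: derived state '1' in Species U only — an autapomorphy, so it tells us nothing about relationships among taxa.
Character 2: derived state '1' in Species U and Species V only — synapomorphy for {Species U, Species V}.
Character 3 (derived state '0') is shared by all ingroup taxa — unites the whole ingroup.
Character 4 (derived state '1') is unique to Species U (autapomorphy; uninformative for grouping).
Most parsimonious ingroup topology: (Species Y,(Species V,Species U)).
The clade {Species U, Species V} is supported by Character 2: its derived state '1' occurs in exactly those taxa and in no other taxon (including the outgroup).

Character 2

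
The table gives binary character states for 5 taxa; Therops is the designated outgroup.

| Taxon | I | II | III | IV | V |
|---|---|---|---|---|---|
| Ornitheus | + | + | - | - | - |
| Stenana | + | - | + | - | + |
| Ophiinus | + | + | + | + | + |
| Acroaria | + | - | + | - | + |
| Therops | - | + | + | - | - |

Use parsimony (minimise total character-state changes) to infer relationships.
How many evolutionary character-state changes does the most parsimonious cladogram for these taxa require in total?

5

Character polarity is set by the outgroup: the derived state is whichever differs from the outgroup's state, so for II, III the derived state is '-', and for the remaining characters it is '+'.
I (derived state '+') is shared by all ingroup taxa — unites the whole ingroup.
II: derived state '-' in Acroaria and Stenana only — synapomorphy for {Acroaria, Stenana}.
III (derived state '-') is unique to Ornitheus (autapomorphy; uninformative for grouping).
IV (derived state '+') is unique to Ophiinus (autapomorphy; uninformative for grouping).
Only Acroaria, Ophiinus, and Stenana show the derived state '+' for V, supporting them as a clade.
Most parsimonious ingroup topology: (((Stenana,Acroaria),Ophiinus),Ornitheus).
Changes per character on this tree: I: 1; II: 1; III: 1; IV: 1; V: 1.
Total = 5.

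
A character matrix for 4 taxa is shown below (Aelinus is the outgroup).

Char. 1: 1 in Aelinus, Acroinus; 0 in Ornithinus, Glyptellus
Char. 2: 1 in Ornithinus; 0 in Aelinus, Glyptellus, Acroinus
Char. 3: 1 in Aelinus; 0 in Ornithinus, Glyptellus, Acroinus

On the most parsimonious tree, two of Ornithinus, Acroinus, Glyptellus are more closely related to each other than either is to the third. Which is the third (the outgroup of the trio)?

Acroinus

Character polarity is set by the outgroup: the derived state is whichever differs from the outgroup's state, so for Char. 1, Char. 3 the derived state is '0', and for the remaining characters it is '1'.
Char. 1: derived state '0' in Glyptellus and Ornithinus only — synapomorphy for {Glyptellus, Ornithinus}.
Char. 2: derived state '1' in Ornithinus only — an autapomorphy, so it tells us nothing about relationships among taxa.
All ingroup taxa share the derived state '0' for Char. 3; it defines the ingroup but does not resolve relationships within it.
Most parsimonious ingroup topology: (Acroinus,(Glyptellus,Ornithinus)).
Ornithinus and Glyptellus share a more recent common ancestor with each other than either does with Acroinus, so Acroinus is the least closely related of the three.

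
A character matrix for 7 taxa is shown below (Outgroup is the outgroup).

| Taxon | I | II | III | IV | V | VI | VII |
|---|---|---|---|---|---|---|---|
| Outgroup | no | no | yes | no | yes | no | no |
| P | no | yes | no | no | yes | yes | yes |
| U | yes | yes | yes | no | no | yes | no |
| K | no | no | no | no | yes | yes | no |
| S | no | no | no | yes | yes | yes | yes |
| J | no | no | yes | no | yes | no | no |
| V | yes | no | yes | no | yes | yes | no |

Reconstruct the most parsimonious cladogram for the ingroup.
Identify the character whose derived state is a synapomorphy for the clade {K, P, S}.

Character polarity is set by the outgroup: the derived state is whichever differs from the outgroup's state, so for III, V the derived state is 'no', and for the remaining characters it is 'yes'.
I (derived state 'yes') is shared by U and V — a synapomorphy uniting that clade.
II (state 'yes') occurs in P and U but conflicts with the nesting implied by the other characters — most parsimoniously interpreted as homoplasy.
Only K, P, and S show the derived state 'no' for III, supporting them as a clade.
IV: derived state 'yes' in S only — an autapomorphy, so it tells us nothing about relationships among taxa.
V (derived state 'no') is unique to U (autapomorphy; uninformative for grouping).
VI (derived state 'yes') is shared by K, P, S, U, and V — a synapomorphy uniting that clade.
VII: derived state 'yes' in P and S only — synapomorphy for {P, S}.
Most parsimonious ingroup topology: ((((P,S),K),(U,V)),J).
The clade {K, P, S} is supported by III: its derived state 'no' occurs in exactly those taxa and in no other taxon (including the outgroup).

III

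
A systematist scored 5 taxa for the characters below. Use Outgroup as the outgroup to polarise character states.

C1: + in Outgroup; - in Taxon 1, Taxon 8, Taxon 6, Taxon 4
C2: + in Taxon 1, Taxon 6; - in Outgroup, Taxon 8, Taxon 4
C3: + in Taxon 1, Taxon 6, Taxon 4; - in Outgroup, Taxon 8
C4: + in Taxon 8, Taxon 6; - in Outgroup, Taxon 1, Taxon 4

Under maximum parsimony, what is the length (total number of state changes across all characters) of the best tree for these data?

5

Character polarity is set by the outgroup: the derived state is whichever differs from the outgroup's state, so for C1 the derived state is '-', and for the remaining characters it is '+'.
All ingroup taxa share the derived state '-' for C1; it defines the ingroup but does not resolve relationships within it.
C2 (derived state '+') is shared by Taxon 1 and Taxon 6 — a synapomorphy uniting that clade.
Only Taxon 1, Taxon 4, and Taxon 6 show the derived state '+' for C3, supporting them as a clade.
C4 (state '+') occurs in Taxon 6 and Taxon 8 but conflicts with the nesting implied by the other characters — most parsimoniously interpreted as homoplasy.
Most parsimonious ingroup topology: (((Taxon 1,Taxon 6),Taxon 4),Taxon 8).
Changes per character on this tree: C1: 1; C2: 1; C3: 1; C4: 2.
Total = 5.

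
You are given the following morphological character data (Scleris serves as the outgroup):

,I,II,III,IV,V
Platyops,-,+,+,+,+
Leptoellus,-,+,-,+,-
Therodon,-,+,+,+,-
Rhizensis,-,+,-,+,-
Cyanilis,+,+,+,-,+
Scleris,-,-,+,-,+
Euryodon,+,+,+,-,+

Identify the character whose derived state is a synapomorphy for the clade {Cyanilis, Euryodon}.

Character polarity is set by the outgroup: the derived state is whichever differs from the outgroup's state, so for III, V the derived state is '-', and for the remaining characters it is '+'.
Only Cyanilis and Euryodon show the derived state '+' for I, supporting them as a clade.
All ingroup taxa share the derived state '+' for II; it defines the ingroup but does not resolve relationships within it.
III (derived state '-') is shared by Leptoellus and Rhizensis — a synapomorphy uniting that clade.
IV: derived state '+' in Leptoellus, Platyops, Rhizensis, and Therodon only — synapomorphy for {Leptoellus, Platyops, Rhizensis, Therodon}.
Only Leptoellus, Rhizensis, and Therodon show the derived state '-' for V, supporting them as a clade.
Most parsimonious ingroup topology: ((Platyops,((Rhizensis,Leptoellus),Therodon)),(Cyanilis,Euryodon)).
The clade {Cyanilis, Euryodon} is supported by I: its derived state '+' occurs in exactly those taxa and in no other taxon (including the outgroup).

I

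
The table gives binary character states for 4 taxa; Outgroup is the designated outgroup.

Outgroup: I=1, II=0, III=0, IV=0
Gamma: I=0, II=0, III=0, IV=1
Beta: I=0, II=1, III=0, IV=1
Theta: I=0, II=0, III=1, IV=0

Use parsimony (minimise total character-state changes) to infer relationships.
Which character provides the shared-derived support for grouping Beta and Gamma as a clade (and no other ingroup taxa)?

IV

Character polarity is set by the outgroup: the derived state is whichever differs from the outgroup's state, so for I the derived state is '0', and for the remaining characters it is '1'.
I (derived state '0') is shared by all ingroup taxa — unites the whole ingroup.
II (derived state '1') is unique to Beta (autapomorphy; uninformative for grouping).
III: derived state '1' in Theta only — an autapomorphy, so it tells us nothing about relationships among taxa.
IV: derived state '1' in Beta and Gamma only — synapomorphy for {Beta, Gamma}.
Most parsimonious ingroup topology: ((Gamma,Beta),Theta).
The clade {Beta, Gamma} is supported by IV: its derived state '1' occurs in exactly those taxa and in no other taxon (including the outgroup).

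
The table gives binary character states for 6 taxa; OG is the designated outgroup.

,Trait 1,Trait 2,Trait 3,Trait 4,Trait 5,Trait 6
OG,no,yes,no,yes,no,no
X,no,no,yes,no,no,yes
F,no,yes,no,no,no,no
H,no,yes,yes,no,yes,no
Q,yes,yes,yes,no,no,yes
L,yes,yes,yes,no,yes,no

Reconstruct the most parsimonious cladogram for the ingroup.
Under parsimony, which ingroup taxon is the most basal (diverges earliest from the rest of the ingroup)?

F

Character polarity is set by the outgroup: the derived state is whichever differs from the outgroup's state, so for Trait 2, Trait 4 the derived state is 'no', and for the remaining characters it is 'yes'.
Trait 1 groups L and Q, which is incompatible with the clades supported by the remaining characters; treating it as convergent (homoplasy) costs fewer steps than any alternative tree.
Trait 2: derived state 'no' in X only — an autapomorphy, so it tells us nothing about relationships among taxa.
Trait 3: derived state 'yes' in H, L, Q, and X only — synapomorphy for {H, L, Q, X}.
Trait 4 (derived state 'no') is shared by all ingroup taxa — unites the whole ingroup.
Trait 5: derived state 'yes' in H and L only — synapomorphy for {H, L}.
Trait 6: derived state 'yes' in Q and X only — synapomorphy for {Q, X}.
Most parsimonious ingroup topology: (((X,Q),(H,L)),F).
F is sister to the clade containing all other ingroup taxa, so it is the earliest-diverging (most basal) ingroup lineage.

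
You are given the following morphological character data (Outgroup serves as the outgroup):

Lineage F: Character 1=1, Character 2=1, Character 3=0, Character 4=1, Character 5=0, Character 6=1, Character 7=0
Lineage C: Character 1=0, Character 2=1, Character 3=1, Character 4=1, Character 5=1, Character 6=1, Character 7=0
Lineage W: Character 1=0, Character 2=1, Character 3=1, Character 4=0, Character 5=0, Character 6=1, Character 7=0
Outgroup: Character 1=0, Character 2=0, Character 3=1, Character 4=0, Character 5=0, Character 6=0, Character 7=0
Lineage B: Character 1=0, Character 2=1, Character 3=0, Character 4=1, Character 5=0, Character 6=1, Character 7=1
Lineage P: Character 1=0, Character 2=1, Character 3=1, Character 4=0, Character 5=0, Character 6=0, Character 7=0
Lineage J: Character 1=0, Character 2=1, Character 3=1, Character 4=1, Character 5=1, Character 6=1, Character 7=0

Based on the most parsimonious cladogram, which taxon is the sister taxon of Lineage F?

Character polarity is set by the outgroup: the derived state is whichever differs from the outgroup's state, so for Character 3 the derived state is '0', and for the remaining characters it is '1'.
Character 1 (derived state '1') is unique to Lineage F (autapomorphy; uninformative for grouping).
Character 2 (derived state '1') is shared by all ingroup taxa — unites the whole ingroup.
Character 3 (derived state '0') is shared by Lineage B and Lineage F — a synapomorphy uniting that clade.
Only Lineage B, Lineage C, Lineage F, and Lineage J show the derived state '1' for Character 4, supporting them as a clade.
Character 5 (derived state '1') is shared by Lineage C and Lineage J — a synapomorphy uniting that clade.
Character 6: derived state '1' in Lineage B, Lineage C, Lineage F, Lineage J, and Lineage W only — synapomorphy for {Lineage B, Lineage C, Lineage F, Lineage J, Lineage W}.
Character 7 (derived state '1') is unique to Lineage B (autapomorphy; uninformative for grouping).
Most parsimonious ingroup topology: (Lineage P,(((Lineage F,Lineage B),(Lineage C,Lineage J)),Lineage W)).
Lineage F and Lineage B form a cherry on this tree, so they are sister taxa.

Lineage B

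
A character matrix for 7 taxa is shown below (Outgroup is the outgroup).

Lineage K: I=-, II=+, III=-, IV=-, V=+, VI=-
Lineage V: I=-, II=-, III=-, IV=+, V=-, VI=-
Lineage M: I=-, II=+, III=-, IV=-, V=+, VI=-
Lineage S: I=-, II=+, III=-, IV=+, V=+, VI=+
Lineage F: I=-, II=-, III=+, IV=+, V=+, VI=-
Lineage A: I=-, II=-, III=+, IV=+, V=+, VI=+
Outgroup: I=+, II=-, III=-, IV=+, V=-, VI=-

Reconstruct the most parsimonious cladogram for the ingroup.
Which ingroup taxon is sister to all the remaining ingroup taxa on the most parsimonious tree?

Lineage V

Character polarity is set by the outgroup: the derived state is whichever differs from the outgroup's state, so for I, IV the derived state is '-', and for the remaining characters it is '+'.
I (derived state '-') is shared by all ingroup taxa — unites the whole ingroup.
II (derived state '+') is shared by Lineage K, Lineage M, and Lineage S — a synapomorphy uniting that clade.
Only Lineage A and Lineage F show the derived state '+' for III, supporting them as a clade.
IV (derived state '-') is shared by Lineage K and Lineage M — a synapomorphy uniting that clade.
V (derived state '+') is shared by Lineage A, Lineage F, Lineage K, Lineage M, and Lineage S — a synapomorphy uniting that clade.
VI (state '+') occurs in Lineage A and Lineage S but conflicts with the nesting implied by the other characters — most parsimoniously interpreted as homoplasy.
Most parsimonious ingroup topology: (((Lineage S,(Lineage M,Lineage K)),(Lineage F,Lineage A)),Lineage V).
Lineage V is sister to the clade containing all other ingroup taxa, so it is the earliest-diverging (most basal) ingroup lineage.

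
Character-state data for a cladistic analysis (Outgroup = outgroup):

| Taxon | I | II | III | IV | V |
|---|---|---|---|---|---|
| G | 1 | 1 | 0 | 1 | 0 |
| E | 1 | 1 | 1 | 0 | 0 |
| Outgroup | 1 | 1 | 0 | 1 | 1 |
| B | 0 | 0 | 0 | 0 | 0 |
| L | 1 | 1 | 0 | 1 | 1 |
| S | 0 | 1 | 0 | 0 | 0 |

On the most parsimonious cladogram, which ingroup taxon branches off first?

L

Character polarity is set by the outgroup: the derived state is whichever differs from the outgroup's state, so for I, II, IV, V the derived state is '0', and for the remaining characters it is '1'.
Only B and S show the derived state '0' for I, supporting them as a clade.
II: derived state '0' in B only — an autapomorphy, so it tells us nothing about relationships among taxa.
III: derived state '1' in E only — an autapomorphy, so it tells us nothing about relationships among taxa.
Only B, E, and S show the derived state '0' for IV, supporting them as a clade.
V: derived state '0' in B, E, G, and S only — synapomorphy for {B, E, G, S}.
Most parsimonious ingroup topology: ((((S,B),E),G),L).
L is sister to the clade containing all other ingroup taxa, so it is the earliest-diverging (most basal) ingroup lineage.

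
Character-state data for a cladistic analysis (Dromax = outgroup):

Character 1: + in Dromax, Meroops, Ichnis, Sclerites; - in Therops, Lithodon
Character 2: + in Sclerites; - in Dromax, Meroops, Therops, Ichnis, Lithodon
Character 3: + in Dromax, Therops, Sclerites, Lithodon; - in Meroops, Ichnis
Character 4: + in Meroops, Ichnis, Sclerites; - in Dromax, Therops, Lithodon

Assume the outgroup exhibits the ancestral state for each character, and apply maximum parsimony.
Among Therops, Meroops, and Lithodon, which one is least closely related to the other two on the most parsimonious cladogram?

Meroops

Character polarity is set by the outgroup: the derived state is whichever differs from the outgroup's state, so for Character 1, Character 3 the derived state is '-', and for the remaining characters it is '+'.
Character 1: derived state '-' in Lithodon and Therops only — synapomorphy for {Lithodon, Therops}.
Character 2: derived state '+' in Sclerites only — an autapomorphy, so it tells us nothing about relationships among taxa.
Character 3: derived state '-' in Ichnis and Meroops only — synapomorphy for {Ichnis, Meroops}.
Character 4: derived state '+' in Ichnis, Meroops, and Sclerites only — synapomorphy for {Ichnis, Meroops, Sclerites}.
Most parsimonious ingroup topology: (((Meroops,Ichnis),Sclerites),(Therops,Lithodon)).
Lithodon and Therops share a more recent common ancestor with each other than either does with Meroops, so Meroops is the least closely related of the three.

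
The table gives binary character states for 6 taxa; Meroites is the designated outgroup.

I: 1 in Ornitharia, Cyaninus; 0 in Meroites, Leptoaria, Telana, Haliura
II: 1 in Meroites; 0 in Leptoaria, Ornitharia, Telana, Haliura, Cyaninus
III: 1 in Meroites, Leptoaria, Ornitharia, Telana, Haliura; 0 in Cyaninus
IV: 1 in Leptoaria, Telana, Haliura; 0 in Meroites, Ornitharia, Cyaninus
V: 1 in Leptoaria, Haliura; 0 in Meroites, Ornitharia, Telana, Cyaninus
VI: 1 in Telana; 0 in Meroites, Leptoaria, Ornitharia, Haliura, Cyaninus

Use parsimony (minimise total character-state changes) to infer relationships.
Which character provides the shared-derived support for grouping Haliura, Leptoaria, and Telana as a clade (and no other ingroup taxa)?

Character polarity is set by the outgroup: the derived state is whichever differs from the outgroup's state, so for II, III the derived state is '0', and for the remaining characters it is '1'.
I (derived state '1') is shared by Cyaninus and Ornitharia — a synapomorphy uniting that clade.
All ingroup taxa share the derived state '0' for II; it defines the ingroup but does not resolve relationships within it.
III (derived state '0') is unique to Cyaninus (autapomorphy; uninformative for grouping).
Only Haliura, Leptoaria, and Telana show the derived state '1' for IV, supporting them as a clade.
V: derived state '1' in Haliura and Leptoaria only — synapomorphy for {Haliura, Leptoaria}.
VI (derived state '1') is unique to Telana (autapomorphy; uninformative for grouping).
Most parsimonious ingroup topology: (((Leptoaria,Haliura),Telana),(Ornitharia,Cyaninus)).
The clade {Haliura, Leptoaria, Telana} is supported by IV: its derived state '1' occurs in exactly those taxa and in no other taxon (including the outgroup).

IV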